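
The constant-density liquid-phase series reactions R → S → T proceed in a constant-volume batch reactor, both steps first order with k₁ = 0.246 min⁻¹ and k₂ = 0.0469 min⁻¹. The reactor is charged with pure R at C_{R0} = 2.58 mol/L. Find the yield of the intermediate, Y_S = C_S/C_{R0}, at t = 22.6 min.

0.423

The intermediate concentration in a first-order A→B→C sequence is C_S = k₁C_{R0}(e^(−k₁t) − e^(−k₂t))/(k₂−k₁).
e^(−k₁t) = e^(−0.246×22.6) = e^(−5.560) = 0.003850; e^(−k₂t) = e^(−1.060) = 0.3465.
C_S = 0.246×2.58/(0.0469−0.246) × (0.003850−0.3465) = (-3.188)×(-0.3426) = 1.092 mol/L.
Y_S = C_S/C_{R0} = 1.092/2.58 = 0.423.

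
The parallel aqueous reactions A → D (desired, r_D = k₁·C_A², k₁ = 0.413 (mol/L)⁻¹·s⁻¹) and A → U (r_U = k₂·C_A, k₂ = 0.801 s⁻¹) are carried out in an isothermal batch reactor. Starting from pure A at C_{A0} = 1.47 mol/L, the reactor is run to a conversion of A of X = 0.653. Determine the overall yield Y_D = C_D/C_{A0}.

C_A = C_{A0}(1−X) = 0.5101 mol/L.
Along a PFR/batch, dC_U/dC_A = −r_U/(r_D+r_U) = −k₂/(k₂+k₁·C_A).
Integrating from C_{A0} to C_A: C_U = (0.801/0.413)·ln[(0.801+0.413·1.47)/(0.801+0.413·0.510)] = 1.939·ln(1.408/1.012) = 0.6413 mol/L.
Then C_D = (C_{A0}−C_A) − C_U = 0.9599 − 0.6413 = 0.3186 mol/L.
Y_D = C_D/C_{A0} = 0.3186/1.47 = 0.217.

0.217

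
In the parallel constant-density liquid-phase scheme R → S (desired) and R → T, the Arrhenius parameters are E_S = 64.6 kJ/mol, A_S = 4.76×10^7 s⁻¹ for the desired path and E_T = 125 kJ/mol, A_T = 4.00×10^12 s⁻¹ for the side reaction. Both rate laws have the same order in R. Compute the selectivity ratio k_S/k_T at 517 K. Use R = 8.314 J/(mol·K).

Since both paths have the same order in R, the concentration cancels and S_{S/T} = k_S/k_T = (A_S/A_T)·exp[(E_T−E_S)/(RT)].
(E_T−E_S)/(RT) = (125−64.6)×10³/(8.314×517) = 60400/4298 = 14.05.
k_S/k_T = (4.76×10^7/4.00×10^12)·exp(14.05) = 1.190×10^-5 × 1.267×10^6 = 15.1.
Since E_S < E_T, lowering the temperature improves selectivity toward S.

15.1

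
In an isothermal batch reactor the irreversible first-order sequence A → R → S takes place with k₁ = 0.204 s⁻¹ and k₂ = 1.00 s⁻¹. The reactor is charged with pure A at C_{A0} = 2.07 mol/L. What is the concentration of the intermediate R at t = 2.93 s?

0.263 mol/L

The intermediate concentration in a first-order A→B→C sequence is C_R = k₁C_{A0}(e^(−k₁t) − e^(−k₂t))/(k₂−k₁).
e^(−k₁t) = e^(−0.204×2.93) = e^(−0.5977) = 0.5501; e^(−k₂t) = e^(−2.930) = 0.05340.
C_R = 0.204×2.07/(1.00−0.204) × (0.5501−0.05340) = 0.5305×0.4967 = 0.2635 mol/L.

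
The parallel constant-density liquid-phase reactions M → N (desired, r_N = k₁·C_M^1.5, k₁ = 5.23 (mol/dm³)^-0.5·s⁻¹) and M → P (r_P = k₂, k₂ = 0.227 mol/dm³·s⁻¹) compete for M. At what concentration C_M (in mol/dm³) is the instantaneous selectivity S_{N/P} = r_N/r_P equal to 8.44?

S_{N/P} = (k₁/k₂)·C_M^1.5 ⇒ C_M = (S·k₂/k₁)^(1/1.5).
= (8.44×0.227/5.23)^(0.6667) = (0.3663)^(0.6667) = 0.512 mol/dm³.

0.512 mol/dm³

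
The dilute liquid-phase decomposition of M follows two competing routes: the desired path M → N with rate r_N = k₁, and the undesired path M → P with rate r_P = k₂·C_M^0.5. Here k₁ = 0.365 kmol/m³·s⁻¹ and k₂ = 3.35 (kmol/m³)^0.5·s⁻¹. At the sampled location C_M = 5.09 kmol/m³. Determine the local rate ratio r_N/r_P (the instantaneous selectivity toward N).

0.0483

S_{N/P} = r_N/r_P = (k₁)/(k₂·C_M^0.5) = (k₁/k₂)·C_M^-0.5.
= (0.365) / (3.35×5.090^0.5) = 0.3650/7.558 = 0.0483.
The undesired path is higher order in M, so low C_M (CSTR or dilute feed) favours N.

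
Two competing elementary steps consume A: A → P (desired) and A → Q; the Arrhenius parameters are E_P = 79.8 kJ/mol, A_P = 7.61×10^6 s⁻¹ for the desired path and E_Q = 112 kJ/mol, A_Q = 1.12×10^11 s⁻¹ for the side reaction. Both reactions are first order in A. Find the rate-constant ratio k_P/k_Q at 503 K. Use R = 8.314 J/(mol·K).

0.150

Since both paths have the same order in A, the concentration cancels and S_{P/Q} = k_P/k_Q = (A_P/A_Q)·exp[(E_Q−E_P)/(RT)].
(E_Q−E_P)/(RT) = (112−79.8)×10³/(8.314×503) = 32200/4182 = 7.700.
k_P/k_Q = (7.61×10^6/1.12×10^11)·exp(7.700) = 6.795×10^-5 × 2208 = 0.150.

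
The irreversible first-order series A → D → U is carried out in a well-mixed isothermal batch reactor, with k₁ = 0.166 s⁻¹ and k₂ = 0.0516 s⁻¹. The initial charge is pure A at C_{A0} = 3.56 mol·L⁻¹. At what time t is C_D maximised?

The intermediate peaks when r₁ = r₂, i.e. k₁e^(−k₁t) = k₂e^(−k₂t), giving t_opt = ln(k₂/k₁)/(k₂−k₁).
= ln(0.0516/0.166)/(0.0516−0.166) = ln(0.3108)/-0.1144 = -1.168/-0.1144 = 10.2 s.

10.2 s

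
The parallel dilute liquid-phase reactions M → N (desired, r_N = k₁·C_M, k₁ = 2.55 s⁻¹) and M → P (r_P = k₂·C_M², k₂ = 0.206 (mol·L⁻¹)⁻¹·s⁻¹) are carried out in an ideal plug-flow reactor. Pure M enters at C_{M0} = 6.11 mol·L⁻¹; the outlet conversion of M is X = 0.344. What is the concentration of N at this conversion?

C_M = C_{M0}(1−X) = 4.008 mol·L⁻¹.
Along a PFR/batch, dC_N/dC_M = −r_N/(r_N+r_P) = −k₁/(k₁+k₂·C_M).
Integrating from C_{M0} to C_M: C_N = (2.55/0.206)·ln[(2.55+0.206·6.11)/(2.55+0.206·4.01)] = 12.38·ln(3.809/3.376) = 1.494 mol·L⁻¹.

1.49 mol·L⁻¹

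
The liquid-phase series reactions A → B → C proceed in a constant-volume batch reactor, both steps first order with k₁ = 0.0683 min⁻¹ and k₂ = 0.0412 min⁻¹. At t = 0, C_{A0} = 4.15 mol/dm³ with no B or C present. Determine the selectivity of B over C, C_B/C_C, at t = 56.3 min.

0.247

The intermediate concentration in a first-order A→B→C sequence is C_B = k₁C_{A0}(e^(−k₁t) − e^(−k₂t))/(k₂−k₁).
e^(−k₁t) = e^(−0.0683×56.3) = e^(−3.845) = 0.02138; e^(−k₂t) = e^(−2.320) = 0.09832.
C_B = 0.0683×4.15/(0.0412−0.0683) × (0.02138−0.09832) = (-10.46)×(-0.07694) = 0.8047 mol/dm³.
C_A = C_{A0}e^(−k₁t) = 0.08873 mol/dm³, so C_C = C_{A0}−C_A−C_B = 3.257 mol/dm³; C_B/C_C = 0.247.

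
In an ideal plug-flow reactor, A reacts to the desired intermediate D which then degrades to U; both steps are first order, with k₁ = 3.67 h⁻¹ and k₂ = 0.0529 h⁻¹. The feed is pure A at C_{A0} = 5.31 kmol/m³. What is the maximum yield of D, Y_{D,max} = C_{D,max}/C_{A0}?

0.940

At the optimum, C_{D,max}/C_{A0} = (k₁/k₂)^[k₂/(k₂−k₁)].
= (3.67/0.0529)^(0.0529/(0.0529−3.67)) = (69.38)^(-0.01462) = 0.9399.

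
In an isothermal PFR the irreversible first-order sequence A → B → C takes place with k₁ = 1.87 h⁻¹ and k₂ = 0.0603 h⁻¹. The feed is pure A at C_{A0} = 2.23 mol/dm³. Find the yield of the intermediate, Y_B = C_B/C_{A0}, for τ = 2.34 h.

The intermediate concentration in a first-order A→B→C sequence is C_B = k₁C_{A0}(e^(−k₁τ) − e^(−k₂τ))/(k₂−k₁).
e^(−k₁τ) = e^(−1.87×2.34) = e^(−4.376) = 0.01258; e^(−k₂τ) = e^(−0.1411) = 0.8684.
C_B = 1.87×2.23/(0.0603−1.87) × (0.01258−0.8684) = (-2.304)×(-0.8558) = 1.972 mol/dm³.
Y_B = C_B/C_{A0} = 1.972/2.23 = 0.884.

0.884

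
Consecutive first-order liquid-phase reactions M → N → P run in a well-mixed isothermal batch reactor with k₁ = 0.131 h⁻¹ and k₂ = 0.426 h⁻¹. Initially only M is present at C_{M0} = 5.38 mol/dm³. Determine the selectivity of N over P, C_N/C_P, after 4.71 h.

0.641

The intermediate concentration in a first-order A→B→C sequence is C_N = k₁C_{M0}(e^(−k₁t) − e^(−k₂t))/(k₂−k₁).
e^(−k₁t) = e^(−0.131×4.71) = e^(−0.6170) = 0.5396; e^(−k₂t) = e^(−2.006) = 0.1345.
C_N = 0.131×5.38/(0.426−0.131) × (0.5396−0.1345) = 2.389×0.4051 = 0.9678 mol/dm³.
C_M = C_{M0}e^(−k₁t) = 2.903 mol/dm³, so C_P = C_{M0}−C_M−C_N = 1.509 mol/dm³; C_N/C_P = 0.641.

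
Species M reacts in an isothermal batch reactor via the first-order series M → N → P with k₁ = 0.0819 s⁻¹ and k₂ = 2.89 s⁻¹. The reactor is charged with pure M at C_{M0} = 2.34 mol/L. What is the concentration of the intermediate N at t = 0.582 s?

Solving the coupled first-order balances gives C_N(t) = [k₁/(k₂−k₁)]·C_{M0}·(e^(−k₁t) − e^(−k₂t)).
e^(−k₁t) = e^(−0.0819×0.582) = e^(−0.04767) = 0.9535; e^(−k₂t) = e^(−1.682) = 0.1860.
C_N = 0.0819×2.34/(2.89−0.0819) × (0.9535−0.1860) = 0.06825×0.7674 = 0.05238 mol/L.

0.0524 mol/L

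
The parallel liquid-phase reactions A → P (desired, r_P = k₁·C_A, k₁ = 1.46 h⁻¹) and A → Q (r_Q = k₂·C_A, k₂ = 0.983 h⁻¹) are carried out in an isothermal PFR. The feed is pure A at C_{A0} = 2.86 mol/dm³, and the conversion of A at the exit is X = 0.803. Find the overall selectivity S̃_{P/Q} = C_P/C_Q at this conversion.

C_A = C_{A0}(1−X) = 0.5634 mol/dm³.
Both paths are first order in A, so the instantaneous fraction to P is constant: dC_P/d(−C_A) = k₁/(k₁+k₂) = 0.5976.
C_P = 0.5976·(C_{A0}−C_A) = 0.5976×2.297 = 1.37 mol/dm³.
C_Q = (C_{A0}−C_A)−C_P = 0.9241 mol/dm³; S̃_{P/Q} = 1.372/0.9241 = 1.49.

1.49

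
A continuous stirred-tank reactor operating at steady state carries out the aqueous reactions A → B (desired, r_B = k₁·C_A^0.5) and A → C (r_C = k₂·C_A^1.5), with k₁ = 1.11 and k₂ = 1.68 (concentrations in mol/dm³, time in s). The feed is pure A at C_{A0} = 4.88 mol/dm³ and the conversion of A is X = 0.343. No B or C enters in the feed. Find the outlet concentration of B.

Exit C_A = C_{A0}(1−X) = 4.88×0.657 = 3.206 mol/dm³.
In a CSTR the entire volume is at exit conditions, so r_B = 1.11×3.206^0.5 = 1.988 and r_C = 1.68×3.206^1.5 = 9.645.
Fraction of consumed A going to B: r_B/(r_B+r_C) = 0.1709.
C_B = 0.1709·C_{A0}·X = 0.1709×4.88×0.343 = 0.286 mol/dm³.

0.286 mol/dm³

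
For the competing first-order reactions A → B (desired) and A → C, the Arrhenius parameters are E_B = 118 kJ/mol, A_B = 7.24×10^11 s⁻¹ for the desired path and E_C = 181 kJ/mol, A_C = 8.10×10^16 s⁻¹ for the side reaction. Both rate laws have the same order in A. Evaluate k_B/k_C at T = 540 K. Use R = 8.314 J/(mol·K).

k_B/k_C = (A_B/A_C)·exp[−(E_B−E_C)/(RT)] = (A_B/A_C)·exp[(E_C−E_B)/(RT)].
(E_C−E_B)/(RT) = (181−118)×10³/(8.314×540) = 63000/4490 = 14.03.
k_B/k_C = (7.24×10^11/8.10×10^16)·exp(14.03) = 8.938×10^-6 × 1.242×10^6 = 11.1.

11.1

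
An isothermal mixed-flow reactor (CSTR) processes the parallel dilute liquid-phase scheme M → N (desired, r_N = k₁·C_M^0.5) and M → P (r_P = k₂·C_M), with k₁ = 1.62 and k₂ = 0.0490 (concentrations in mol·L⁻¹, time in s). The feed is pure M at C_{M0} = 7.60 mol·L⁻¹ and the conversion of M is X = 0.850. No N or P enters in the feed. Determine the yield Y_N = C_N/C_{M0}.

Exit C_M = C_{M0}(1−X) = 7.60×0.150 = 1.140 mol·L⁻¹.
A CSTR operates uniformly at the exit composition, giving r_N = 1.730 and r_P = 0.05586 (each k·C_M^n at C_M = 1.140).
Fraction of consumed M going to N: r_N/(r_N+r_P) = 0.9687.
C_N = 0.9687·C_{M0}·X = 0.9687×7.60×0.850 = 6.26 mol·L⁻¹; Y_N = C_N/C_{M0} = 0.823.

0.823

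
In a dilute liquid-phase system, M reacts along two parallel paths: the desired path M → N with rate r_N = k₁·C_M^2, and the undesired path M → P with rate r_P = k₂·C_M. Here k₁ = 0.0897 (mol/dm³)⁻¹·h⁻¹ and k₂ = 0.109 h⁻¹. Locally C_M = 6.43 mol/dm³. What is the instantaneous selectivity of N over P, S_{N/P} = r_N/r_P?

S_{N/P} = r_N/r_P = (k₁·C_M^2)/(k₂·C_M) = (k₁/k₂)·C_M.
= (0.0897×6.430^2) / (0.109×6.430) = 3.709/0.7009 = 5.29.
Since the desired path is higher order in M, keeping C_M high (PFR or concentrated feed) favours N.

5.29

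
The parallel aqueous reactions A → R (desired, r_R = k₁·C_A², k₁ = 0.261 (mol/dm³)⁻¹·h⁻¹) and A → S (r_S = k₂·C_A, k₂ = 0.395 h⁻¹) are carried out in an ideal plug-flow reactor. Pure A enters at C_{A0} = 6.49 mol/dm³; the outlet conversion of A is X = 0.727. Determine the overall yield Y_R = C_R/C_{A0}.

C_A = C_{A0}(1−X) = 1.772 mol/dm³.
Along a PFR/batch, dC_S/dC_A = −r_S/(r_R+r_S) = −k₂/(k₂+k₁·C_A).
Integrating from C_{A0} to C_A: C_S = (0.395/0.261)·ln[(0.395+0.261·6.49)/(0.395+0.261·1.77)] = 1.513·ln(2.089/0.8574) = 1.348 mol/dm³.
Then C_R = (C_{A0}−C_A) − C_S = 4.718 − 1.348 = 3.371 mol/dm³.
Y_R = C_R/C_{A0} = 3.371/6.49 = 0.519.

0.519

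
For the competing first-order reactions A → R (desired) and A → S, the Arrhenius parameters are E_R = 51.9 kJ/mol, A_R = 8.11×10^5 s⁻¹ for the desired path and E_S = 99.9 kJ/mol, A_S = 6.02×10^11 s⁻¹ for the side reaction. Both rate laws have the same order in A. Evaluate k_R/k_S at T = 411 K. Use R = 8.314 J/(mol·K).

k_R/k_S = (A_R/A_S)·exp[−(E_R−E_S)/(RT)] = (A_R/A_S)·exp[(E_S−E_R)/(RT)].
(E_S−E_R)/(RT) = (99.9−51.9)×10³/(8.314×411) = 48000/3417 = 14.05.
k_R/k_S = (8.11×10^5/6.02×10^11)·exp(14.05) = 1.347×10^-6 × 1.261×10^6 = 1.70.
Since E_R < E_S, lowering the temperature improves selectivity toward R.

1.70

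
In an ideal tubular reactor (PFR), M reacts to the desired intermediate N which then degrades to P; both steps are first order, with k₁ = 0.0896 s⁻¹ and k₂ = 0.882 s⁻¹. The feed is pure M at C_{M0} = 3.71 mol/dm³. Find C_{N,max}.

0.291 mol/dm³

Evaluating C_N at τ_opt = ln(k₂/k₁)/(k₂−k₁) gives C_{N,max}/C_{M0} = (k₁/k₂)^[k₂/(k₂−k₁)].
= (0.0896/0.882)^(0.882/(0.882−0.0896)) = (0.1016)^(1.113) = 0.07844.
C_{N,max} = 0.07844×3.71 = 0.291 mol/dm³.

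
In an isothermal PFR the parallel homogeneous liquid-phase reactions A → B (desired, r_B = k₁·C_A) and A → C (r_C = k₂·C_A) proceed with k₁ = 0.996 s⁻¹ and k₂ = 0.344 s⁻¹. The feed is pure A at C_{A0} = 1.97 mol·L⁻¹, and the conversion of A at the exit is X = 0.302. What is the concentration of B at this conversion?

C_A = C_{A0}(1−X) = 1.375 mol·L⁻¹.
Both paths are first order in A, so the instantaneous fraction to B is constant: dC_B/d(−C_A) = k₁/(k₁+k₂) = 0.7433.
C_B = 0.7433·(C_{A0}−C_A) = 0.7433×0.5949 = 0.442 mol·L⁻¹.

0.442 mol·L⁻¹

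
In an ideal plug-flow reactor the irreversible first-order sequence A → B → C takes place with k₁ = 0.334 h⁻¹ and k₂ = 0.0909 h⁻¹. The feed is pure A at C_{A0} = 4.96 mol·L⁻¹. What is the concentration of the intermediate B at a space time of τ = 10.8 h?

Solving the coupled first-order balances gives C_B(τ) = [k₁/(k₂−k₁)]·C_{A0}·(e^(−k₁τ) − e^(−k₂τ)).
e^(−k₁τ) = e^(−0.334×10.8) = e^(−3.607) = 0.02713; e^(−k₂τ) = e^(−0.9817) = 0.3747.
C_B = 0.334×4.96/(0.0909−0.334) × (0.02713−0.3747) = (-6.815)×(-0.3475) = 2.368 mol·L⁻¹.

2.37 mol·L⁻¹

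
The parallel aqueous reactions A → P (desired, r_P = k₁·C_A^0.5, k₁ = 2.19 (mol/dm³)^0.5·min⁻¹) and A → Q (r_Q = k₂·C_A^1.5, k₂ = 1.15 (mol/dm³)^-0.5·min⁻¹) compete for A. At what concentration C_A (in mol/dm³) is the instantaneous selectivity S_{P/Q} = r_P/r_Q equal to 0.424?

4.49 mol/dm³

S_{P/Q} = (k₁/k₂)·C_A⁻¹ ⇒ C_A = (S·k₂/k₁)^(-1).
= (0.424×1.15/2.19)^(-1) = (0.2226)^(-1) = 4.49 mol/dm³.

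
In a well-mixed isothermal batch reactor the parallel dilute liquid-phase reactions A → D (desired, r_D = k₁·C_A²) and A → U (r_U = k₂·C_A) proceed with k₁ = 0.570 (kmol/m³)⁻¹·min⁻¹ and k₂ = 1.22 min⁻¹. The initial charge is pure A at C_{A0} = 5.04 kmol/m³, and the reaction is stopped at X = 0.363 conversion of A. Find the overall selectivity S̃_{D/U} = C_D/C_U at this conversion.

C_A = C_{A0}(1−X) = 3.210 kmol/m³.
Along a PFR/batch, dC_U/dC_A = −r_U/(r_D+r_U) = −k₂/(k₂+k₁·C_A).
Integrating from C_{A0} to C_A: C_U = (1.22/0.570)·ln[(1.22+0.570·5.04)/(1.22+0.570·3.21)] = 2.140·ln(4.093/3.050) = 0.6295 kmol/m³.
Then C_D = (C_{A0}−C_A) − C_U = 1.830 − 0.6295 = 1.200 kmol/m³.
S̃_{D/U} = C_D/C_U = 1.200/0.6295 = 1.91.

1.91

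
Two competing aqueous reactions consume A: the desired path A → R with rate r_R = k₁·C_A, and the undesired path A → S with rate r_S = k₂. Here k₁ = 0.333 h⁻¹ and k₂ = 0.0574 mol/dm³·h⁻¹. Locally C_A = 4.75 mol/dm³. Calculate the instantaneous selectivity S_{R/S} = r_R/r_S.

27.6

S_{R/S} = r_R/r_S = (k₁·C_A)/(k₂) = (k₁/k₂)·C_A.
= (0.333×4.750) / (0.0574) = 1.582/0.05740 = 27.6.
Since the desired path is higher order in A, keeping C_A high (PFR or concentrated feed) favours R.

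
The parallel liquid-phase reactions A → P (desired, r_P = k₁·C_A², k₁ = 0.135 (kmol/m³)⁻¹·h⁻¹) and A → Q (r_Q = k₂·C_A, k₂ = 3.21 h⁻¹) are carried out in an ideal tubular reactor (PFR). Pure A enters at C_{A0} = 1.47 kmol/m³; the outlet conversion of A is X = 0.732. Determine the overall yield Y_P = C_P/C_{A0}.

C_A = C_{A0}(1−X) = 0.3940 kmol/m³.
Along a PFR/batch, dC_Q/dC_A = −r_Q/(r_P+r_Q) = −k₂/(k₂+k₁·C_A).
Integrating from C_{A0} to C_A: C_Q = (3.21/0.135)·ln[(3.21+0.135·1.47)/(3.21+0.135·0.394)] = 23.78·ln(3.408/3.263) = 1.036 kmol/m³.
Then C_P = (C_{A0}−C_A) − C_Q = 1.076 − 1.036 = 0.04042 kmol/m³.
Y_P = C_P/C_{A0} = 0.04042/1.47 = 0.0275.

0.0275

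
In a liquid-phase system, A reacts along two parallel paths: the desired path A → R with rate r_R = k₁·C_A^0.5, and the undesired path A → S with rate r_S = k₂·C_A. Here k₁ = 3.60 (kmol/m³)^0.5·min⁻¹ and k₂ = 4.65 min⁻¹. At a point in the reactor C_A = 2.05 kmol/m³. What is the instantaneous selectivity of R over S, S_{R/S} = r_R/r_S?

0.541

S_{R/S} = r_R/r_S = (k₁·C_A^0.5)/(k₂·C_A) = (k₁/k₂)·C_A^-0.5.
= (3.60×2.050^0.5) / (4.65×2.050) = 5.154/9.533 = 0.541.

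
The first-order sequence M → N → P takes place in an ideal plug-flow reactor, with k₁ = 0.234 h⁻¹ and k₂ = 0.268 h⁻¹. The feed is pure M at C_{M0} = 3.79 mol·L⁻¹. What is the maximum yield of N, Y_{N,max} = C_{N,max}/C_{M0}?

For a first-order series the maximum intermediate yield is C_{N,max}/C_{M0} = (k₁/k₂)^[k₂/(k₂−k₁)].
= (0.234/0.268)^(0.268/(0.268−0.234)) = (0.8731)^(7.882) = 0.3432.

0.343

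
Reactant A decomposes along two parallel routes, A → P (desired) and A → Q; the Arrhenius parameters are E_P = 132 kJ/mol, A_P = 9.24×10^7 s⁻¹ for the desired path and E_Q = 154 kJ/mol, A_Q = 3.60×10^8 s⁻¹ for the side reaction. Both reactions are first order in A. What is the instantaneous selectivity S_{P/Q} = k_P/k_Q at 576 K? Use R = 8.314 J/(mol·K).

25.4

With equal orders, S_{P/Q} = k_P/k_Q = (A_P/A_Q)·exp[(E_Q−E_P)/(RT)].
(E_Q−E_P)/(RT) = (154−132)×10³/(8.314×576) = 22000/4789 = 4.594.
k_P/k_Q = (9.24×10^7/3.60×10^8)·exp(4.594) = 0.2567 × 98.89 = 25.4.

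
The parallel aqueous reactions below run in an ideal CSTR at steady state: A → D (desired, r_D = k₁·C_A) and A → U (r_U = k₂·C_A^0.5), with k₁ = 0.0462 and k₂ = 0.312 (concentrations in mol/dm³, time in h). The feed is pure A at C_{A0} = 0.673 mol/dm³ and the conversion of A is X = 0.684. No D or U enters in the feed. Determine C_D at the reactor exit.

0.0294 mol/dm³

Exit C_A = C_{A0}(1−X) = 0.673×0.316 = 0.2127 mol/dm³.
In a CSTR the entire volume is at exit conditions, so r_D = 0.0462×0.2127 = 0.009825 and r_U = 0.312×0.2127^0.5 = 0.1439.
Fraction of consumed A going to D: r_D/(r_D+r_U) = 0.06392.
C_D = 0.06392·C_{A0}·X = 0.06392×0.673×0.684 = 0.0294 mol/dm³.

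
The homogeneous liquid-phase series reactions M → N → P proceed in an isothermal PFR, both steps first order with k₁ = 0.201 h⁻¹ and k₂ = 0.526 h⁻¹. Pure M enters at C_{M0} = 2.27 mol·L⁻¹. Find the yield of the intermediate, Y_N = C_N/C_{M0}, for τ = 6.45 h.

0.148

The intermediate concentration in a first-order A→B→C sequence is C_N = k₁C_{M0}(e^(−k₁τ) − e^(−k₂τ))/(k₂−k₁).
e^(−k₁τ) = e^(−0.201×6.45) = e^(−1.296) = 0.2735; e^(−k₂τ) = e^(−3.393) = 0.03362.
C_N = 0.201×2.27/(0.526−0.201) × (0.2735−0.03362) = 1.404×0.2399 = 0.3368 mol·L⁻¹.
Y_N = C_N/C_{M0} = 0.3368/2.27 = 0.148.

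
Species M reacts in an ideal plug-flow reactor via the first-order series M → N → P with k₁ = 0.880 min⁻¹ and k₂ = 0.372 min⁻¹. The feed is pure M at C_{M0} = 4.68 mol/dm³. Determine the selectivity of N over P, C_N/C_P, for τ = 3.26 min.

For first-order series with pure M initially, C_N(τ) = k₁C_{M0}/(k₂−k₁)·(e^(−k₁τ) − e^(−k₂τ)).
e^(−k₁τ) = e^(−0.880×3.26) = e^(−2.869) = 0.05677; e^(−k₂τ) = e^(−1.213) = 0.2974.
C_N = 0.880×4.68/(0.372−0.880) × (0.05677−0.2974) = (-8.107)×(-0.2406) = 1.951 mol/dm³.
C_M = C_{M0}e^(−k₁τ) = 0.2657 mol/dm³, so C_P = C_{M0}−C_M−C_N = 2.464 mol/dm³; C_N/C_P = 0.792.

0.792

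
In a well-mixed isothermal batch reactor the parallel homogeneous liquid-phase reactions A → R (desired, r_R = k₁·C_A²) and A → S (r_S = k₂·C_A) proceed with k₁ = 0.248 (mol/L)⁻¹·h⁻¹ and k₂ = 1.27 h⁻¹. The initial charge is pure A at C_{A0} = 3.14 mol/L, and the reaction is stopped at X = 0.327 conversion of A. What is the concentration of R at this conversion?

0.347 mol/L

C_A = C_{A0}(1−X) = 2.113 mol/L.
Along a PFR/batch, dC_S/dC_A = −r_S/(r_R+r_S) = −k₂/(k₂+k₁·C_A).
Integrating from C_{A0} to C_A: C_S = (1.27/0.248)·ln[(1.27+0.248·3.14)/(1.27+0.248·2.11)] = 5.121·ln(2.049/1.794) = 0.6797 mol/L.
Then C_R = (C_{A0}−C_A) − C_S = 1.027 − 0.6797 = 0.3471 mol/L.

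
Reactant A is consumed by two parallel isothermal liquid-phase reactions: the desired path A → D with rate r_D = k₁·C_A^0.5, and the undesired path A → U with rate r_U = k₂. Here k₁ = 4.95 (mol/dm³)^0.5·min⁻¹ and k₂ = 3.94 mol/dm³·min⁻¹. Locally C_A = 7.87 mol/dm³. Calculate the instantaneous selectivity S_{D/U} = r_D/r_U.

3.52

S_{D/U} = r_D/r_U = (k₁·C_A^0.5)/(k₂) = (k₁/k₂)·C_A^0.5.
= (4.95×7.870^0.5) / (3.94) = 13.89/3.940 = 3.52.
Since the desired path is higher order in A, keeping C_A high (PFR or concentrated feed) favours D.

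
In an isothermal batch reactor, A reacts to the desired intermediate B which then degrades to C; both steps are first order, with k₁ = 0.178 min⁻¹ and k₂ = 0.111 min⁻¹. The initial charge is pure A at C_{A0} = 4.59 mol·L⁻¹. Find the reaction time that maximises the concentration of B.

Setting dC_B/dt = 0 gives t_opt = ln(k₂/k₁)/(k₂−k₁).
= ln(0.111/0.178)/(0.111−0.178) = ln(0.6236)/-0.06700 = -0.4723/-0.06700 = 7.05 min.

7.05 min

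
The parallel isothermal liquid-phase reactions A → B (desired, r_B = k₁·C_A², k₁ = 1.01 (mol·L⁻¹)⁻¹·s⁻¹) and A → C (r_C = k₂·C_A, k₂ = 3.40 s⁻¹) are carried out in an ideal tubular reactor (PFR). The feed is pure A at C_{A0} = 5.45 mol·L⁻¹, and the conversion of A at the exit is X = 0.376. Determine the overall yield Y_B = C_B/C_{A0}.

0.213

C_A = C_{A0}(1−X) = 3.401 mol·L⁻¹.
Along a PFR/batch, dC_C/dC_A = −r_C/(r_B+r_C) = −k₂/(k₂+k₁·C_A).
Integrating from C_{A0} to C_A: C_C = (3.40/1.01)·ln[(3.40+1.01·5.45)/(3.40+1.01·3.40)] = 3.366·ln(8.905/6.835) = 0.8905 mol·L⁻¹.
Then C_B = (C_{A0}−C_A) − C_C = 2.049 − 0.8905 = 1.159 mol·L⁻¹.
Y_B = C_B/C_{A0} = 1.159/5.45 = 0.213.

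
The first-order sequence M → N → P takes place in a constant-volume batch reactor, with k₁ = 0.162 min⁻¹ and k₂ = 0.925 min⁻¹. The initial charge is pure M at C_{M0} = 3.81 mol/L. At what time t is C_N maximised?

2.28 min

The intermediate peaks when r₁ = r₂, i.e. k₁e^(−k₁t) = k₂e^(−k₂t), giving t_opt = ln(k₂/k₁)/(k₂−k₁).
= ln(0.925/0.162)/(0.925−0.162) = ln(5.710)/0.7630 = 1.742/0.7630 = 2.28 min.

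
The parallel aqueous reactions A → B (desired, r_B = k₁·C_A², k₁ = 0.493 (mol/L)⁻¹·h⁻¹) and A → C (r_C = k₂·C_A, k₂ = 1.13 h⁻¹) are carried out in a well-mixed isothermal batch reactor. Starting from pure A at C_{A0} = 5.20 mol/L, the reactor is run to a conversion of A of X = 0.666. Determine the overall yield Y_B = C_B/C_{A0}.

C_A = C_{A0}(1−X) = 1.737 mol/L.
Along a PFR/batch, dC_C/dC_A = −r_C/(r_B+r_C) = −k₂/(k₂+k₁·C_A).
Integrating from C_{A0} to C_A: C_C = (1.13/0.493)·ln[(1.13+0.493·5.20)/(1.13+0.493·1.74)] = 2.292·ln(3.694/1.986) = 1.422 mol/L.
Then C_B = (C_{A0}−C_A) − C_C = 3.463 − 1.422 = 2.041 mol/L.
Y_B = C_B/C_{A0} = 2.041/5.20 = 0.393.

0.393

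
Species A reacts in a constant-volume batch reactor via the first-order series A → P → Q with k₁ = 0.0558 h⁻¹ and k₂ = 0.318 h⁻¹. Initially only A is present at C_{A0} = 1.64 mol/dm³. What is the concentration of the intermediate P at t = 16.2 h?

The intermediate concentration in a first-order A→B→C sequence is C_P = k₁C_{A0}(e^(−k₁t) − e^(−k₂t))/(k₂−k₁).
e^(−k₁t) = e^(−0.0558×16.2) = e^(−0.9040) = 0.4050; e^(−k₂t) = e^(−5.152) = 0.005790.
C_P = 0.0558×1.64/(0.318−0.0558) × (0.4050−0.005790) = 0.3490×0.3992 = 0.1393 mol/dm³.

0.139 mol/dm³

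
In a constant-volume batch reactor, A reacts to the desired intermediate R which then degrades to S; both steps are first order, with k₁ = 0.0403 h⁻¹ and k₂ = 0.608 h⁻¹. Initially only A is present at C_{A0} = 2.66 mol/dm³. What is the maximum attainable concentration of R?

0.145 mol/dm³

Evaluating C_R at t_opt = ln(k₂/k₁)/(k₂−k₁) gives C_{R,max}/C_{A0} = (k₁/k₂)^[k₂/(k₂−k₁)].
= (0.0403/0.608)^(0.608/(0.608−0.0403)) = (0.06628)^(1.071) = 0.05467.
C_{R,max} = 0.05467×2.66 = 0.145 mol/dm³.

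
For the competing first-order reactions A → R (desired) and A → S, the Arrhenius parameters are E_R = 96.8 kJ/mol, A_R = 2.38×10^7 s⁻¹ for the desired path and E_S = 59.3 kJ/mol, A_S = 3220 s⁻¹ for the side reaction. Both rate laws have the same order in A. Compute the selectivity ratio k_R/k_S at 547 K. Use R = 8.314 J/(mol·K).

Since both paths have the same order in A, the concentration cancels and S_{R/S} = k_R/k_S = (A_R/A_S)·exp[(E_S−E_R)/(RT)].
(E_S−E_R)/(RT) = (59.3−96.8)×10³/(8.314×547) = -37500/4548 = -8.246.
k_R/k_S = (2.38×10^7/3220)·exp(-8.246) = 7391 × 2.624×10^-4 = 1.94.

1.94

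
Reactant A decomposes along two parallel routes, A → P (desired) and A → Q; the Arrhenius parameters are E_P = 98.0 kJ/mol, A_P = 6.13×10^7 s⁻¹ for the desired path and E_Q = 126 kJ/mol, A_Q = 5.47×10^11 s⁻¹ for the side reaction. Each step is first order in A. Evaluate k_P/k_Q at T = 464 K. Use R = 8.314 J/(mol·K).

0.159

With equal orders, S_{P/Q} = k_P/k_Q = (A_P/A_Q)·exp[(E_Q−E_P)/(RT)].
(E_Q−E_P)/(RT) = (126−98.0)×10³/(8.314×464) = 28000/3858 = 7.258.
k_P/k_Q = (6.13×10^7/5.47×10^11)·exp(7.258) = 1.121×10^-4 × 1420 = 0.159.
Since E_P < E_Q, lowering the temperature improves selectivity toward P.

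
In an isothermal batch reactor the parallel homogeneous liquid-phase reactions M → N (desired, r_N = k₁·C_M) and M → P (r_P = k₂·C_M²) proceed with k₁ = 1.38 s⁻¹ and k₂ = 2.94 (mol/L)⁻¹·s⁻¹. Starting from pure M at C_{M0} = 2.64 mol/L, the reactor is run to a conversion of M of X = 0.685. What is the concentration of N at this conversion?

0.409 mol/L

C_M = C_{M0}(1−X) = 0.8316 mol/L.
Along a PFR/batch, dC_N/dC_M = −r_N/(r_N+r_P) = −k₁/(k₁+k₂·C_M).
Integrating from C_{M0} to C_M: C_N = (1.38/2.94)·ln[(1.38+2.94·2.64)/(1.38+2.94·0.832)] = 0.4694·ln(9.142/3.825) = 0.4090 mol/L.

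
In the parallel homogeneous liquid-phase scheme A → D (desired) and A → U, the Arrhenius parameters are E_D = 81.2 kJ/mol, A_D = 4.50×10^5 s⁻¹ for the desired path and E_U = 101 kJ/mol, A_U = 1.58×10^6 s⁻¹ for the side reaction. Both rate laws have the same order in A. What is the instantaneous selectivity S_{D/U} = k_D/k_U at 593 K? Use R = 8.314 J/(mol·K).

15.8

With equal orders, S_{D/U} = k_D/k_U = (A_D/A_U)·exp[(E_U−E_D)/(RT)].
(E_U−E_D)/(RT) = (101−81.2)×10³/(8.314×593) = 19800/4930 = 4.016.
k_D/k_U = (4.50×10^5/1.58×10^6)·exp(4.016) = 0.2848 × 55.48 = 15.8.
Since E_D < E_U, lowering the temperature improves selectivity toward D.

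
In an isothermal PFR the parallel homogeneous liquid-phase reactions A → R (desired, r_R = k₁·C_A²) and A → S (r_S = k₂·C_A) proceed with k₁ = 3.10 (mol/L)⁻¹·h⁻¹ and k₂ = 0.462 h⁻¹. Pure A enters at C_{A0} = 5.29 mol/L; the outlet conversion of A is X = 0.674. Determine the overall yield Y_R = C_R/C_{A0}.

0.644

C_A = C_{A0}(1−X) = 1.725 mol/L.
Along a PFR/batch, dC_S/dC_A = −r_S/(r_R+r_S) = −k₂/(k₂+k₁·C_A).
Integrating from C_{A0} to C_A: C_S = (0.462/3.10)·ln[(0.462+3.10·5.29)/(0.462+3.10·1.72)] = 0.1490·ln(16.86/5.808) = 0.1588 mol/L.
Then C_R = (C_{A0}−C_A) − C_S = 3.565 − 0.1588 = 3.407 mol/L.
Y_R = C_R/C_{A0} = 3.407/5.29 = 0.644.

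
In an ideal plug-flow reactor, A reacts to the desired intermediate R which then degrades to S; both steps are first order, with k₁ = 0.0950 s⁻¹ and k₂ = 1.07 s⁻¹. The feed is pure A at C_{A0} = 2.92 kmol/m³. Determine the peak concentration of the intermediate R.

0.205 kmol/m³

Evaluating C_R at τ_opt = ln(k₂/k₁)/(k₂−k₁) gives C_{R,max}/C_{A0} = (k₁/k₂)^[k₂/(k₂−k₁)].
= (0.0950/1.07)^(1.07/(1.07−0.0950)) = (0.08879)^(1.097) = 0.07012.
C_{R,max} = 0.07012×2.92 = 0.205 kmol/m³.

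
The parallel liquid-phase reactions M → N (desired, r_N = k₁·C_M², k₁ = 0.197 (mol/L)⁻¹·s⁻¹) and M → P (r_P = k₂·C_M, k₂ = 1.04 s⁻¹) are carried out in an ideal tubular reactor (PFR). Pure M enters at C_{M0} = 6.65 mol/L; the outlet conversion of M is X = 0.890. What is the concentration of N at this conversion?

2.30 mol/L

C_M = C_{M0}(1−X) = 0.7315 mol/L.
Along a PFR/batch, dC_P/dC_M = −r_P/(r_N+r_P) = −k₂/(k₂+k₁·C_M).
Integrating from C_{M0} to C_M: C_P = (1.04/0.197)·ln[(1.04+0.197·6.65)/(1.04+0.197·0.731)] = 5.279·ln(2.350/1.184) = 3.619 mol/L.
Then C_N = (C_{M0}−C_M) − C_P = 5.919 − 3.619 = 2.300 mol/L.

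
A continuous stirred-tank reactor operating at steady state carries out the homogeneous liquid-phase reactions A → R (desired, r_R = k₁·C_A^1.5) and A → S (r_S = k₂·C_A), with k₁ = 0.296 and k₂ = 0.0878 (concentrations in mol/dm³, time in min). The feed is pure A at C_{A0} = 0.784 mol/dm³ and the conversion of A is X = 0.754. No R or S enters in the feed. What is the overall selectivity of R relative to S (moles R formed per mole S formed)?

1.48

Exit C_A = C_{A0}(1−X) = 0.784×0.246 = 0.1929 mol/dm³.
In a CSTR the entire volume is at exit conditions, so r_R = 0.296×0.1929^1.5 = 0.02507 and r_S = 0.0878×0.1929 = 0.01693.
Overall selectivity = C_R/C_S = r_Rτ/(r_Sτ) = r_R/r_S = 1.48.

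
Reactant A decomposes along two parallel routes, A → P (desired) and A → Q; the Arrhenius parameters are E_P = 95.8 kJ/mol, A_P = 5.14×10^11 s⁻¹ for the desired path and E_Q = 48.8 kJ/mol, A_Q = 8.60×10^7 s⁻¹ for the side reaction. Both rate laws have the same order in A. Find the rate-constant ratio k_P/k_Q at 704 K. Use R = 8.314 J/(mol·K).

1.95

Since both paths have the same order in A, the concentration cancels and S_{P/Q} = k_P/k_Q = (A_P/A_Q)·exp[(E_Q−E_P)/(RT)].
(E_Q−E_P)/(RT) = (48.8−95.8)×10³/(8.314×704) = -47000/5853 = -8.030.
k_P/k_Q = (5.14×10^11/8.60×10^7)·exp(-8.030) = 5977 × 3.256×10^-4 = 1.95.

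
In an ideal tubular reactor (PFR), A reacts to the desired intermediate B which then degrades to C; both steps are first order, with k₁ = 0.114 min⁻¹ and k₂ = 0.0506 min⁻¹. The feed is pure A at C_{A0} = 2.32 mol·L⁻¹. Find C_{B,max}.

Evaluating C_B at τ_opt = ln(k₂/k₁)/(k₂−k₁) gives C_{B,max}/C_{A0} = (k₁/k₂)^[k₂/(k₂−k₁)].
= (0.114/0.0506)^(0.0506/(0.0506−0.114)) = (2.253)^(-0.7981) = 0.5230.
C_{B,max} = 0.5230×2.32 = 1.21 mol·L⁻¹.

1.21 mol·L⁻¹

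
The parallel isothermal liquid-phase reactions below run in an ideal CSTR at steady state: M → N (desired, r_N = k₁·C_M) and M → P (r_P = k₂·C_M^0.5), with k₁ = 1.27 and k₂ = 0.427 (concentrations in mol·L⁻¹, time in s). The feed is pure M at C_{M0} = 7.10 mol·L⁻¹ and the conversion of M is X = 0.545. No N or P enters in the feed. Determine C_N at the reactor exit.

Exit C_M = C_{M0}(1−X) = 7.10×0.455 = 3.230 mol·L⁻¹.
A CSTR operates uniformly at the exit composition, giving r_N = 4.103 and r_P = 0.7675 (each k·C_M^n at C_M = 3.230).
Fraction of consumed M going to N: r_N/(r_N+r_P) = 0.8424.
C_N = 0.8424·C_{M0}·X = 0.8424×7.10×0.545 = 3.26 mol·L⁻¹.

3.26 mol·L⁻¹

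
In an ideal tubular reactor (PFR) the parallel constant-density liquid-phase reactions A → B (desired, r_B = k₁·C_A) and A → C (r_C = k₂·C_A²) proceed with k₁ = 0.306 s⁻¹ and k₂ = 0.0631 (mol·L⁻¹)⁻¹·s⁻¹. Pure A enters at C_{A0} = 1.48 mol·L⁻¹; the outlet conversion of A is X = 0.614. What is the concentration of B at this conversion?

C_A = C_{A0}(1−X) = 0.5713 mol·L⁻¹.
Along a PFR/batch, dC_B/dC_A = −r_B/(r_B+r_C) = −k₁/(k₁+k₂·C_A).
Integrating from C_{A0} to C_A: C_B = (0.306/0.0631)·ln[(0.306+0.0631·1.48)/(0.306+0.0631·0.571)] = 4.849·ln(0.3994/0.3420) = 0.7516 mol·L⁻¹.

0.752 mol·L⁻¹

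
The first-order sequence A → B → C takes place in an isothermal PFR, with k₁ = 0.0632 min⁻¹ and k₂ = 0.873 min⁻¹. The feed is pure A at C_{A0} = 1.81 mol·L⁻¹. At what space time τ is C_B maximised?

3.24 min

For first-order series the maximum of C_B occurs at τ_opt = ln(k₂/k₁)/(k₂−k₁).
= ln(0.873/0.0632)/(0.873−0.0632) = ln(13.81)/0.8098 = 2.626/0.8098 = 3.24 min.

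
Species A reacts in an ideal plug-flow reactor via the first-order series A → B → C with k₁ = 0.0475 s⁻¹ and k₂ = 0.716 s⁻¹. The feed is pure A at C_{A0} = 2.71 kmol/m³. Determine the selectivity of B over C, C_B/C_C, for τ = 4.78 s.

The intermediate concentration in a first-order A→B→C sequence is C_B = k₁C_{A0}(e^(−k₁τ) − e^(−k₂τ))/(k₂−k₁).
e^(−k₁τ) = e^(−0.0475×4.78) = e^(−0.2271) = 0.7969; e^(−k₂τ) = e^(−3.422) = 0.03263.
C_B = 0.0475×2.71/(0.716−0.0475) × (0.7969−0.03263) = 0.1926×0.7642 = 0.1472 kmol/m³.
C_A = C_{A0}e^(−k₁τ) = 2.160 kmol/m³, so C_C = C_{A0}−C_A−C_B = 0.4033 kmol/m³; C_B/C_C = 0.365.

0.365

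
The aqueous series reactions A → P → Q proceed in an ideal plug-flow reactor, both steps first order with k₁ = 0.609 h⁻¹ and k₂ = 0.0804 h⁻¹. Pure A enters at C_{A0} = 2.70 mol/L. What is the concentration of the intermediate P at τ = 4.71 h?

1.95 mol/L

The intermediate concentration in a first-order A→B→C sequence is C_P = k₁C_{A0}(e^(−k₁τ) − e^(−k₂τ))/(k₂−k₁).
e^(−k₁τ) = e^(−0.609×4.71) = e^(−2.868) = 0.05679; e^(−k₂τ) = e^(−0.3787) = 0.6848.
C_P = 0.609×2.70/(0.0804−0.609) × (0.05679−0.6848) = (-3.111)×(-0.6280) = 1.953 mol/L.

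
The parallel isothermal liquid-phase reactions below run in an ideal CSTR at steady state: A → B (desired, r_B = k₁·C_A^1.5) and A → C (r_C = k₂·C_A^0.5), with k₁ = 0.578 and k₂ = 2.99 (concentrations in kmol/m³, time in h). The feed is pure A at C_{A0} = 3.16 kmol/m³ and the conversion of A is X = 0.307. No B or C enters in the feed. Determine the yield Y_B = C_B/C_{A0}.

0.0913

Exit C_A = C_{A0}(1−X) = 3.16×0.693 = 2.190 kmol/m³.
Rates in a CSTR are evaluated at the outlet concentration: r_B = 0.578×2.190^1.5 = 1.873, r_C = 2.99×2.190^0.5 = 4.425.
Fraction of consumed A going to B: r_B/(r_B+r_C) = 0.2974.
C_B = 0.2974·C_{A0}·X = 0.2974×3.16×0.307 = 0.289 kmol/m³; Y_B = C_B/C_{A0} = 0.0913.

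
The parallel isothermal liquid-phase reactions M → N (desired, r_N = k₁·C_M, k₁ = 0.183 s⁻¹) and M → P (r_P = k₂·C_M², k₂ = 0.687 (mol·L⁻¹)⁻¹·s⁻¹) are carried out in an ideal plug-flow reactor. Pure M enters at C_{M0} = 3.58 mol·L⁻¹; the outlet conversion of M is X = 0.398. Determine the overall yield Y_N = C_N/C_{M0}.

0.0344

C_M = C_{M0}(1−X) = 2.155 mol·L⁻¹.
Along a PFR/batch, dC_N/dC_M = −r_N/(r_N+r_P) = −k₁/(k₁+k₂·C_M).
Integrating from C_{M0} to C_M: C_N = (0.183/0.687)·ln[(0.183+0.687·3.58)/(0.183+0.687·2.16)] = 0.2664·ln(2.642/1.664) = 0.1233 mol·L⁻¹.
Y_N = C_N/C_{M0} = 0.1233/3.58 = 0.0344.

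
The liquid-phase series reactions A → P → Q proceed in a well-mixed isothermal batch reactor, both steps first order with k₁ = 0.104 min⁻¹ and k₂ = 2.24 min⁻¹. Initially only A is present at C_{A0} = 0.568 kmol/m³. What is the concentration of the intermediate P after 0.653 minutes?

Solving the coupled first-order balances gives C_P(t) = [k₁/(k₂−k₁)]·C_{A0}·(e^(−k₁t) − e^(−k₂t)).
e^(−k₁t) = e^(−0.104×0.653) = e^(−0.06791) = 0.9343; e^(−k₂t) = e^(−1.463) = 0.2316.
C_P = 0.104×0.568/(2.24−0.104) × (0.9343−0.2316) = 0.02766×0.7027 = 0.01943 kmol/m³.

0.0194 kmol/m³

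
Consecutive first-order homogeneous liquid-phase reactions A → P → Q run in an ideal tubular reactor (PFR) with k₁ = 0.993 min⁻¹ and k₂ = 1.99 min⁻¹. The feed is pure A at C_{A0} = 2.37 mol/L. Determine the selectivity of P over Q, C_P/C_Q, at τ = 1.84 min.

Solving the coupled first-order balances gives C_P(τ) = [k₁/(k₂−k₁)]·C_{A0}·(e^(−k₁τ) − e^(−k₂τ)).
e^(−k₁τ) = e^(−0.993×1.84) = e^(−1.827) = 0.1609; e^(−k₂τ) = e^(−3.662) = 0.02569.
C_P = 0.993×2.37/(1.99−0.993) × (0.1609−0.02569) = 2.360×0.1352 = 0.3191 mol/L.
C_A = C_{A0}e^(−k₁τ) = 0.3813 mol/L, so C_Q = C_{A0}−C_A−C_P = 1.670 mol/L; C_P/C_Q = 0.191.

0.191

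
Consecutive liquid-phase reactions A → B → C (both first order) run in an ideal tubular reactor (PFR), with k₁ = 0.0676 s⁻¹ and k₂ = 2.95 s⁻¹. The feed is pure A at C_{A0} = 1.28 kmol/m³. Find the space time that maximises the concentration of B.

Setting dC_B/dτ = 0 gives τ_opt = ln(k₂/k₁)/(k₂−k₁).
= ln(2.95/0.0676)/(2.95−0.0676) = ln(43.64)/2.882 = 3.776/2.882 = 1.31 s.

1.31 s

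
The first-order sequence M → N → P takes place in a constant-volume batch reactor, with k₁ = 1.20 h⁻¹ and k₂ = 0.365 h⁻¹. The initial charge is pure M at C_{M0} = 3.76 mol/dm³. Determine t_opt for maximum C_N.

The intermediate peaks when r₁ = r₂, i.e. k₁e^(−k₁t) = k₂e^(−k₂t), giving t_opt = ln(k₂/k₁)/(k₂−k₁).
= ln(0.365/1.20)/(0.365−1.20) = ln(0.3042)/-0.8350 = -1.190/-0.8350 = 1.43 h.

1.43 h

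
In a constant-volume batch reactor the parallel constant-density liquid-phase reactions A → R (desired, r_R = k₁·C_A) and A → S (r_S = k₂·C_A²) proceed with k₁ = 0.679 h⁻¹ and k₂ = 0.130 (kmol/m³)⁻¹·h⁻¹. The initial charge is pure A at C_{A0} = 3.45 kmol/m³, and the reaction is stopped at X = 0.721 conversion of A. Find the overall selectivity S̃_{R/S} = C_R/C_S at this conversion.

2.44

C_A = C_{A0}(1−X) = 0.9626 kmol/m³.
Along a PFR/batch, dC_R/dC_A = −r_R/(r_R+r_S) = −k₁/(k₁+k₂·C_A).
Integrating from C_{A0} to C_A: C_R = (0.679/0.130)·ln[(0.679+0.130·3.45)/(0.679+0.130·0.963)] = 5.223·ln(1.128/0.8041) = 1.765 kmol/m³.
C_S = (C_{A0}−C_A)−C_R = 0.7221 kmol/m³; S̃_{R/S} = 1.765/0.7221 = 2.44.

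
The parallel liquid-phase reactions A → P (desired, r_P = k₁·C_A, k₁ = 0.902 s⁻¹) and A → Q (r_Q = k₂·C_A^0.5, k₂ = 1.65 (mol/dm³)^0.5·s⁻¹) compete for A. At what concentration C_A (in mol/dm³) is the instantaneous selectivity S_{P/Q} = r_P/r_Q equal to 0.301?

0.303 mol/dm³

S_{P/Q} = (k₁/k₂)·C_A^0.5 ⇒ C_A = (S·k₂/k₁)^(2).
= (0.301×1.65/0.902)^(2) = (0.5506)^(2) = 0.303 mol/dm³.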